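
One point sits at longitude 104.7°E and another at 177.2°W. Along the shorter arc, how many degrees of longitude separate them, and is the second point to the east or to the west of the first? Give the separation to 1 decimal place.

78.1° east

Raw difference: -177.2 − 104.7 = -281.9°.
Normalise into (−180°, 180°]: -281.9° + 360° = 78.1°.
Positive ⇒ the second point lies to the east; separation 78.1°.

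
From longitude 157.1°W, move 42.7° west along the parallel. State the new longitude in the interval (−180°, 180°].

160.2°E

Start at -157.1°; shift −42.7° → -199.8°.
-199.8° lies outside (−180°, 180°]; add 360° → +160.2°.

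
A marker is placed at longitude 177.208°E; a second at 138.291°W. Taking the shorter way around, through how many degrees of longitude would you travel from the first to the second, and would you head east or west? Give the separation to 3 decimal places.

Raw difference: -138.291 − 177.208 = -315.499°.
Normalise into (−180°, 180°]: -315.499° + 360° = 44.501°.
Positive ⇒ the second point lies to the east; separation 44.501°.

44.501° east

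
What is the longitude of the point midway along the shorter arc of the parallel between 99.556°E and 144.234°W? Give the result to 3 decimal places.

157.661°E

Signed shortest Δλ from +99.556° to -144.234° is +116.210°.
Midpoint longitude = +99.556° + (+116.210°)/2 = +99.556° + 58.105° = +157.661°.
(The naïve average (+99.556 + -144.234)/2 = -22.339° is on the wrong side of the globe.)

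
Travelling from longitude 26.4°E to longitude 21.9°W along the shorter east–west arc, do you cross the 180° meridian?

Signed shortest Δλ = ((-21.9 − 26.4 + 180) mod 360) − 180 = -48.3°.
Going west by 48.3° from +26.4° reaches -21.9° without touching 180°.

No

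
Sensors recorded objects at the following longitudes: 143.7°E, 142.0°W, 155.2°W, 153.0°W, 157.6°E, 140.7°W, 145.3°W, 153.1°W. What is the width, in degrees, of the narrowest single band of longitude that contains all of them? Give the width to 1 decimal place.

Sort the longitudes: -155.2°, -153.1°, -153.0°, -145.3°, -142.0°, -140.7°, +143.7°, +157.6°.
Eastward gaps between consecutive values (wrapping around): 2.1°, 0.1°, 7.7°, 3.3°, 1.3°, 284.4°, 13.9°, 47.2°.
Largest gap = 284.4° ⇒ minimal covering band is its complement: 360° − 284.4° = 75.6°.
Band runs from +143.7° eastward to -140.7°, crossing the antimeridian.

75.6°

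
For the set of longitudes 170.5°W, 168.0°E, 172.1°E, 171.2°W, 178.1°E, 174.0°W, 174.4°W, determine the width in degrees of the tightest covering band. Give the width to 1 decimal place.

21.5°

Sort the longitudes: -174.4°, -174.0°, -171.2°, -170.5°, +168.0°, +172.1°, +178.1°.
Eastward gaps between consecutive values (wrapping around): 0.4°, 2.8°, 0.7°, 338.5°, 4.1°, 6.0°, 7.5°.
Largest gap = 338.5° ⇒ minimal covering band is its complement: 360° − 338.5° = 21.5°.
Band runs from +168.0° eastward to -170.5°, crossing the antimeridian.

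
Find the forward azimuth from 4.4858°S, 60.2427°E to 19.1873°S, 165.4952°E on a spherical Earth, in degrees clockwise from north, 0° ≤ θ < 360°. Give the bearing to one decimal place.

Δλ = 165.4952 − 60.2427 = 105.2525°.
θ = atan2( sin Δλ · cos φ₂ , cos φ₁ · sin φ₂ − sin φ₁ · cos φ₂ · cos Δλ )
  = atan2(0.91118, -0.34708) = 110.853° → normalised to [0°, 360°): 110.853°.

110.9°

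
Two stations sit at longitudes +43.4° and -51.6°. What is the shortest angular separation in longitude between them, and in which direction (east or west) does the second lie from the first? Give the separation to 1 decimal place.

Raw difference: -51.6 − 43.4 = -95.0°.
Normalise into (−180°, 180°]: -95.0° stays -95.0°.
Negative ⇒ the second point lies to the west; separation 95.0°.

95.0° west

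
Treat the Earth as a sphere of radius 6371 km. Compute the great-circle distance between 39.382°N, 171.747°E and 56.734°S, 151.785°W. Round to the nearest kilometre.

11223 km

Δλ = -151.785 − 171.747 = -323.532°; wrapped into (−180°, 180°]: 36.468°.
Δφ = -56.734 − 39.382 = -96.116°.
a = sin²(Δφ/2) + cos φ₁ · cos φ₂ · sin²(Δλ/2) = 0.594780.
c = 2·atan2(√a, √(1−a)) = 1.76151 rad → d = 6371·c ≈ 11222.59 km.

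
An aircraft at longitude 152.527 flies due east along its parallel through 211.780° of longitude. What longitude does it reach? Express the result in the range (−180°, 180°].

+4.307°

Start at +152.527°; shift +211.780° → +364.307°.
+364.307° lies outside (−180°, 180°]; subtract 360° → +4.307°.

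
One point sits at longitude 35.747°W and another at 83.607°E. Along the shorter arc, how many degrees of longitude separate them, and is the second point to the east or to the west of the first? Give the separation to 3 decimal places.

Raw difference: 83.607 − -35.747 = 119.354°.
Normalise into (−180°, 180°]: 119.354° stays 119.354°.
Positive ⇒ the second point lies to the east; separation 119.354°.

119.354° east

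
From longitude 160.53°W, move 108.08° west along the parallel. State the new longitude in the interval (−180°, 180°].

91.39°E

Start at -160.53°; shift −108.08° → -268.61°.
-268.61° lies outside (−180°, 180°]; add 360° → +91.39°.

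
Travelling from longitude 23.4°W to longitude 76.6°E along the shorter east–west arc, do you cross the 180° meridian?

No

Signed shortest Δλ = ((76.6 − -23.4 + 180) mod 360) − 180 = 100.0°.
Going east by 100.0° from -23.4° reaches +76.6° without touching 180°.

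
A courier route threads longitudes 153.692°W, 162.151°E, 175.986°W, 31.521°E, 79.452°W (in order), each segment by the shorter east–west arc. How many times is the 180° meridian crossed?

Leg 1: -153.692° → +162.151°, shortest Δλ = -44.157° (west) — crosses 180°.
Leg 2: +162.151° → -175.986°, shortest Δλ = 21.863° (east) — crosses 180°.
Leg 3: -175.986° → +31.521°, shortest Δλ = -152.493° (west) — crosses 180°.
Leg 4: +31.521° → -79.452°, shortest Δλ = -110.973° (west) — does not cross 180°.
Total crossings: 3.

3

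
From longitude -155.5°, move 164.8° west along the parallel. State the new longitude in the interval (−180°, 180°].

Start at -155.5°; shift −164.8° → -320.3°.
-320.3° lies outside (−180°, 180°]; add 360° → +39.7°.

+39.7°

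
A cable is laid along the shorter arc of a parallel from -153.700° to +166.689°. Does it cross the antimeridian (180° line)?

Naïve |166.689 − -153.700| = 320.389° > 180°, so the shorter arc goes the other way round — across 180°.
Signed shortest Δλ = ((166.689 − -153.700 + 180) mod 360) − 180 = -39.611°.
Going west by 39.611° from -153.700° passes through 180° before reaching +166.689°.

Yes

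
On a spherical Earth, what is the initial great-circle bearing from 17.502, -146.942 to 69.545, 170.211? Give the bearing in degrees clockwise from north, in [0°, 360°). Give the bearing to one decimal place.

Δλ = 170.211 − -146.942 = 317.153°; wrapped into (−180°, 180°]: -42.847°.
θ = atan2( sin Δλ · cos φ₂ , cos φ₁ · sin φ₂ − sin φ₁ · cos φ₂ · cos Δλ )
  = atan2(-0.23766, 0.81652) = -16.228° → normalised to [0°, 360°): 343.772°.

343.8°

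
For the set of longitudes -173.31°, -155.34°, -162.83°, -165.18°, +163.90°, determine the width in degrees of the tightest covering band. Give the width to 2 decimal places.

40.76°

Sort the longitudes: -173.31°, -165.18°, -162.83°, -155.34°, +163.90°.
Eastward gaps between consecutive values (wrapping around): 8.13°, 2.35°, 7.49°, 319.24°, 22.79°.
Largest gap = 319.24° ⇒ minimal covering band is its complement: 360° − 319.24° = 40.76°.
Band runs from +163.90° eastward to -155.34°, crossing the antimeridian.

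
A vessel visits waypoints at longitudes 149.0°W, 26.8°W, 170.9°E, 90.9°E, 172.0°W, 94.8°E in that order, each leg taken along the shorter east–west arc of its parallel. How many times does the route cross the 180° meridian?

Leg 1: -149.0° → -26.8°, shortest Δλ = 122.2° (east) — does not cross 180°.
Leg 2: -26.8° → +170.9°, shortest Δλ = -162.3° (west) — crosses 180°.
Leg 3: +170.9° → +90.9°, shortest Δλ = -80.0° (west) — does not cross 180°.
Leg 4: +90.9° → -172.0°, shortest Δλ = 97.1° (east) — crosses 180°.
Leg 5: -172.0° → +94.8°, shortest Δλ = -93.2° (west) — crosses 180°.
Total crossings: 3.

3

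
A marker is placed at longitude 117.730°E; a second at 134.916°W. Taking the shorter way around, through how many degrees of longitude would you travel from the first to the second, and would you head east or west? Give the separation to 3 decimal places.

107.354° east

Raw difference: -134.916 − 117.730 = -252.646°.
Normalise into (−180°, 180°]: -252.646° + 360° = 107.354°.
Positive ⇒ the second point lies to the east; separation 107.354°.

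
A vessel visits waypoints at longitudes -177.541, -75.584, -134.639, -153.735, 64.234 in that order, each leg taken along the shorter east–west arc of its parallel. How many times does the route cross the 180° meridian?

Leg 1: -177.541° → -75.584°, shortest Δλ = 101.957° (east) — does not cross 180°.
Leg 2: -75.584° → -134.639°, shortest Δλ = -59.055° (west) — does not cross 180°.
Leg 3: -134.639° → -153.735°, shortest Δλ = -19.096° (west) — does not cross 180°.
Leg 4: -153.735° → +64.234°, shortest Δλ = -142.031° (west) — crosses 180°.
Total crossings: 1.

1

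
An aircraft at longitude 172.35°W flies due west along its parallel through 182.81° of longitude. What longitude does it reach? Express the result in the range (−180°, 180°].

Start at -172.35°; shift −182.81° → -355.16°.
-355.16° lies outside (−180°, 180°]; add 360° → +4.84°.

4.84°E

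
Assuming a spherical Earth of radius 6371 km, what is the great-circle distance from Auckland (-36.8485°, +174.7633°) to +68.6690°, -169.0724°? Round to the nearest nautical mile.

6376 nmi

Δλ = -169.0724 − 174.7633 = -343.8357°; wrapped into (−180°, 180°]: 16.1643°.
Δφ = 68.6690 − -36.8485 = 105.5175°.
a = sin²(Δφ/2) + cos φ₁ · cos φ₂ · sin²(Δλ/2) = 0.639520.
c = 2·atan2(√a, √(1−a)) = 1.85359 rad → d = 6371·c ≈ 11809.23 km ≈ 6376.47 nmi.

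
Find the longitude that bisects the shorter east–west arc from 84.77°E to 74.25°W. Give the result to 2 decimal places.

5.26°E

Signed shortest Δλ from +84.77° to -74.25° is -159.02°.
Midpoint longitude = +84.77° + (-159.02°)/2 = +84.77° − 79.51° = +5.26°.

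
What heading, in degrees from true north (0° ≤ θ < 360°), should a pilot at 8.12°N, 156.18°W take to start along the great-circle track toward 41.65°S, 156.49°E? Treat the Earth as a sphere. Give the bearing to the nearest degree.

217°

Δλ = 156.49 − -156.18 = 312.67°; wrapped into (−180°, 180°]: -47.33°.
θ = atan2( sin Δλ · cos φ₂ , cos φ₁ · sin φ₂ − sin φ₁ · cos φ₂ · cos Δλ )
  = atan2(-0.54941, -0.72945) = -143.014° → normalised to [0°, 360°): 216.986°.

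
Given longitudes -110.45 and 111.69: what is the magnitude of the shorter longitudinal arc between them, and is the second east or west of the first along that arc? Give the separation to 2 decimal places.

137.86° west

Raw difference: 111.69 − -110.45 = 222.14°.
Normalise into (−180°, 180°]: 222.14° − 360° = -137.86°.
Negative ⇒ the second point lies to the west; separation 137.86°.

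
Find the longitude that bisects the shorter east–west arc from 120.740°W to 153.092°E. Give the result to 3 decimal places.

Signed shortest Δλ from -120.740° to +153.092° is -86.168°.
Midpoint longitude = -120.740° + (-86.168°)/2 = -120.740° − 43.084° = -163.824°.
(The naïve average (-120.740 + +153.092)/2 = 16.176° is on the wrong side of the globe.)

163.824°W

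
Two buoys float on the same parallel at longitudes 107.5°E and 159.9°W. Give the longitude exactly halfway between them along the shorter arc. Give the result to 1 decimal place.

153.8°E

Signed shortest Δλ from +107.5° to -159.9° is +92.6°.
Midpoint longitude = +107.5° + (+92.6°)/2 = +107.5° + 46.3° = +153.8°.
(The naïve average (+107.5 + -159.9)/2 = -26.2° is on the wrong side of the globe.)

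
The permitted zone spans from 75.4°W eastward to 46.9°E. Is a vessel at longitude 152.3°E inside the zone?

No

Band width going east from -75.4° to +46.9°: ((46.9 − -75.4) mod 360) = 122.3°.
Offset of +152.3° east of the west edge: ((152.3 − -75.4) mod 360) = 227.7°.
227.7° > 122.3° ⇒ outside.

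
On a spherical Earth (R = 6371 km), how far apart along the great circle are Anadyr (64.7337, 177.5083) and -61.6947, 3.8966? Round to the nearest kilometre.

19550 km

Δλ = 3.8966 − 177.5083 = -173.6117°.
Δφ = -61.6947 − 64.7337 = -126.4284°.
a = sin²(Δφ/2) + cos φ₁ · cos φ₂ · sin²(Δλ/2) = 0.998668.
c = 2·atan2(√a, √(1−a)) = 3.06860 rad → d = 6371·c ≈ 19550.03 km.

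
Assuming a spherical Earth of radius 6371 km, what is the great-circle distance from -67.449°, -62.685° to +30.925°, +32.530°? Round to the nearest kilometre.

Δλ = 32.530 − -62.685 = 95.215°.
Δφ = 30.925 − -67.449 = 98.374°.
a = sin²(Δφ/2) + cos φ₁ · cos φ₂ · sin²(Δλ/2) = 0.752262.
c = 2·atan2(√a, √(1−a)) = 2.09963 rad → d = 6371·c ≈ 13376.72 km.

13377 km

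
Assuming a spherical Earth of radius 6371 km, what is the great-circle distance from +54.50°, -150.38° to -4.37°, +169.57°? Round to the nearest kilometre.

7516 km

Δλ = 169.57 − -150.38 = 319.95°; wrapped into (−180°, 180°]: -40.05°.
Δφ = -4.37 − 54.50 = -58.87°.
a = sin²(Δφ/2) + cos φ₁ · cos φ₂ · sin²(Δλ/2) = 0.309404.
c = 2·atan2(√a, √(1−a)) = 1.17971 rad → d = 6371·c ≈ 7515.93 km.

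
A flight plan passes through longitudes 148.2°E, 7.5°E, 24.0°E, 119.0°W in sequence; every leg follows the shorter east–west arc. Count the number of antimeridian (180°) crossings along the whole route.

0

Leg 1: +148.2° → +7.5°, shortest Δλ = -140.7° (west) — does not cross 180°.
Leg 2: +7.5° → +24.0°, shortest Δλ = 16.5° (east) — does not cross 180°.
Leg 3: +24.0° → -119.0°, shortest Δλ = -143.0° (west) — does not cross 180°.
Total crossings: 0.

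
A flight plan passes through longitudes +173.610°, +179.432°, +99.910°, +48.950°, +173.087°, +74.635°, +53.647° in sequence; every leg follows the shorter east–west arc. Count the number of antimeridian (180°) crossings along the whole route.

0

Leg 1: +173.610° → +179.432°, shortest Δλ = 5.822° (east) — does not cross 180°.
Leg 2: +179.432° → +99.910°, shortest Δλ = -79.522° (west) — does not cross 180°.
Leg 3: +99.910° → +48.950°, shortest Δλ = -50.96° (west) — does not cross 180°.
Leg 4: +48.950° → +173.087°, shortest Δλ = 124.137° (east) — does not cross 180°.
Leg 5: +173.087° → +74.635°, shortest Δλ = -98.452° (west) — does not cross 180°.
Leg 6: +74.635° → +53.647°, shortest Δλ = -20.988° (west) — does not cross 180°.
Total crossings: 0.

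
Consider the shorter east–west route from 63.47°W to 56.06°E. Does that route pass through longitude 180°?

Signed shortest Δλ = ((56.06 − -63.47 + 180) mod 360) − 180 = 119.53°.
Going east by 119.53° from -63.47° reaches +56.06° without touching 180°.

No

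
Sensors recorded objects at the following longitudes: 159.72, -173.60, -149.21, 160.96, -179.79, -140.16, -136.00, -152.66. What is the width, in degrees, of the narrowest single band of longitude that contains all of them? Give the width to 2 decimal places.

64.28°

Sort the longitudes: -179.79°, -173.60°, -152.66°, -149.21°, -140.16°, -136.00°, +159.72°, +160.96°.
Eastward gaps between consecutive values (wrapping around): 6.19°, 20.94°, 3.45°, 9.05°, 4.16°, 295.72°, 1.24°, 19.25°.
Largest gap = 295.72° ⇒ minimal covering band is its complement: 360° − 295.72° = 64.28°.
Band runs from +159.72° eastward to -136.00°, crossing the antimeridian.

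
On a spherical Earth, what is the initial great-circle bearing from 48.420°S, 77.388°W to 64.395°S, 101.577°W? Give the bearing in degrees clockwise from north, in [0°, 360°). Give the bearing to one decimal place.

210.3°

Δλ = -101.577 − -77.388 = -24.189°.
θ = atan2( sin Δλ · cos φ₂ , cos φ₁ · sin φ₂ − sin φ₁ · cos φ₂ · cos Δλ )
  = atan2(-0.17708, -0.30360) = -149.747° → normalised to [0°, 360°): 210.253°.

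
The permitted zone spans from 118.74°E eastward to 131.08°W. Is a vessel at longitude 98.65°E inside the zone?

No

Band width going east from +118.74° to -131.08°: ((-131.08 − 118.74) mod 360) = 110.18°.
Offset of +98.65° east of the west edge: ((98.65 − 118.74) mod 360) = 339.91°.
339.91° > 110.18° ⇒ outside.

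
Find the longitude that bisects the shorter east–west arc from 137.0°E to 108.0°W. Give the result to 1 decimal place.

Signed shortest Δλ from +137.0° to -108.0° is +115.0°.
Midpoint longitude = +137.0° + (+115.0°)/2 = +137.0° + 57.5° = +194.5°.
Normalise into (−180°, 180°]: -165.5°.
(The naïve average (+137.0 + -108.0)/2 = 14.5° is on the wrong side of the globe.)

165.5°W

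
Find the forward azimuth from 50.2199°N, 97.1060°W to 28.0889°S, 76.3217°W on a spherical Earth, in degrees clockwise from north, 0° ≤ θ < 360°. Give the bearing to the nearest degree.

Δλ = -76.3217 − -97.1060 = 20.7843°.
θ = atan2( sin Δλ · cos φ₂ , cos φ₁ · sin φ₂ − sin φ₁ · cos φ₂ · cos Δλ )
  = atan2(0.31306, -0.93513) = 161.491° → normalised to [0°, 360°): 161.491°.

161°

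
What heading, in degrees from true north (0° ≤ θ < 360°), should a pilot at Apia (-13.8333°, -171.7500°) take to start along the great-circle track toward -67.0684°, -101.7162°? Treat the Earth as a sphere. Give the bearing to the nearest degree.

157°

Δλ = -101.7162 − -171.7500 = 70.0338°.
θ = atan2( sin Δλ · cos φ₂ , cos φ₁ · sin φ₂ − sin φ₁ · cos φ₂ · cos Δλ )
  = atan2(0.36621, -0.86245) = 156.993° → normalised to [0°, 360°): 156.993°.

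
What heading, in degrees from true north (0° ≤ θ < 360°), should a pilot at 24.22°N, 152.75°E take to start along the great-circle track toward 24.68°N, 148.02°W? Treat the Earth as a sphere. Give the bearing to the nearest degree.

76°

Δλ = -148.02 − 152.75 = -300.77°; wrapped into (−180°, 180°]: 59.23°.
θ = atan2( sin Δλ · cos φ₂ , cos φ₁ · sin φ₂ − sin φ₁ · cos φ₂ · cos Δλ )
  = atan2(0.78074, 0.19009) = 76.316° → normalised to [0°, 360°): 76.316°.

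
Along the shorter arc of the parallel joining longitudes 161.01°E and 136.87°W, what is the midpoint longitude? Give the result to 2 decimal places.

Signed shortest Δλ from +161.01° to -136.87° is +62.12°.
Midpoint longitude = +161.01° + (+62.12°)/2 = +161.01° + 31.06° = +192.07°.
Normalise into (−180°, 180°]: -167.93°.
(The naïve average (+161.01 + -136.87)/2 = 12.07° is on the wrong side of the globe.)

167.93°W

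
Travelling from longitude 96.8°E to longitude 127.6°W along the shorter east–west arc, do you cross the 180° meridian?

Naïve |-127.6 − 96.8| = 224.4° > 180°, so the shorter arc goes the other way round — across 180°.
Signed shortest Δλ = ((-127.6 − 96.8 + 180) mod 360) − 180 = 135.6°.
Going east by 135.6° from +96.8° passes through 180° before reaching -127.6°.

Yes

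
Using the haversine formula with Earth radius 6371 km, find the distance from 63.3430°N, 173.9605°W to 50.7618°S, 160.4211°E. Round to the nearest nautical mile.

Δλ = 160.4211 − -173.9605 = 334.3816°; wrapped into (−180°, 180°]: -25.6184°.
Δφ = -50.7618 − 63.3430 = -114.1048°.
a = sin²(Δφ/2) + cos φ₁ · cos φ₂ · sin²(Δλ/2) = 0.718153.
c = 2·atan2(√a, √(1−a)) = 2.02228 rad → d = 6371·c ≈ 12883.98 km ≈ 6956.79 nmi.

6957 nmi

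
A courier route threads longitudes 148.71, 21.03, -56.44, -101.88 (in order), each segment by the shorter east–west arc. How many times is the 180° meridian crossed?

Leg 1: +148.71° → +21.03°, shortest Δλ = -127.68° (west) — does not cross 180°.
Leg 2: +21.03° → -56.44°, shortest Δλ = -77.47° (west) — does not cross 180°.
Leg 3: -56.44° → -101.88°, shortest Δλ = -45.44° (west) — does not cross 180°.
Total crossings: 0.

0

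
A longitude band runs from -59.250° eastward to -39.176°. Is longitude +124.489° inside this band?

No

Band width going east from -59.250° to -39.176°: ((-39.176 − -59.250) mod 360) = 20.074°.
Offset of +124.489° east of the west edge: ((124.489 − -59.250) mod 360) = 183.739°.
183.739° > 20.074° ⇒ outside.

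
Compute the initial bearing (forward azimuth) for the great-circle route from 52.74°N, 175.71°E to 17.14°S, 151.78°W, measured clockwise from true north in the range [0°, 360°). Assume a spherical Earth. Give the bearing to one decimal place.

Δλ = -151.78 − 175.71 = -327.49°; wrapped into (−180°, 180°]: 32.51°.
θ = atan2( sin Δλ · cos φ₂ , cos φ₁ · sin φ₂ − sin φ₁ · cos φ₂ · cos Δλ )
  = atan2(0.51358, -0.81979) = 147.934° → normalised to [0°, 360°): 147.934°.

147.9°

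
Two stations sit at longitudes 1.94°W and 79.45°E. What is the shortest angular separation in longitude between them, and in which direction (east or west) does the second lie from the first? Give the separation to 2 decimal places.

81.39° east

Raw difference: 79.45 − -1.94 = 81.39°.
Normalise into (−180°, 180°]: 81.39° stays 81.39°.
Positive ⇒ the second point lies to the east; separation 81.39°.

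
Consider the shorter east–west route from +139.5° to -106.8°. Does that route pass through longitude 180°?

Naïve |-106.8 − 139.5| = 246.3° > 180°, so the shorter arc goes the other way round — across 180°.
Signed shortest Δλ = ((-106.8 − 139.5 + 180) mod 360) − 180 = 113.7°.
Going east by 113.7° from +139.5° passes through 180° before reaching -106.8°.

Yes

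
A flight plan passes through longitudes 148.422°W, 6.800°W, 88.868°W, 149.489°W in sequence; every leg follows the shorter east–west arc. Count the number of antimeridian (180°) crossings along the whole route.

0

Leg 1: -148.422° → -6.800°, shortest Δλ = 141.622° (east) — does not cross 180°.
Leg 2: -6.800° → -88.868°, shortest Δλ = -82.068° (west) — does not cross 180°.
Leg 3: -88.868° → -149.489°, shortest Δλ = -60.621° (west) — does not cross 180°.
Total crossings: 0.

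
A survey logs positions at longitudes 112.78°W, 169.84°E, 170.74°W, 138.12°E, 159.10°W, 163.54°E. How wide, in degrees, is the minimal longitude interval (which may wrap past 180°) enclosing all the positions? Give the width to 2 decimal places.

109.10°

Sort the longitudes: -170.74°, -159.10°, -112.78°, +138.12°, +163.54°, +169.84°.
Eastward gaps between consecutive values (wrapping around): 11.64°, 46.32°, 250.90°, 25.42°, 6.30°, 19.42°.
Largest gap = 250.90° ⇒ minimal covering band is its complement: 360° − 250.90° = 109.10°.
Band runs from +138.12° eastward to -112.78°, crossing the antimeridian.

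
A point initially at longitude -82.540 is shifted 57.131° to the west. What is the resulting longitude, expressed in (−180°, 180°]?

Start at -82.540°; shift −57.131° → -139.671°.
-139.671° already lies in (−180°, 180°].

-139.671°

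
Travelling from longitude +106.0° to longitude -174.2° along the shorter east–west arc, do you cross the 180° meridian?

Naïve |-174.2 − 106.0| = 280.2° > 180°, so the shorter arc goes the other way round — across 180°.
Signed shortest Δλ = ((-174.2 − 106.0 + 180) mod 360) − 180 = 79.8°.
Going east by 79.8° from +106.0° passes through 180° before reaching -174.2°.

Yes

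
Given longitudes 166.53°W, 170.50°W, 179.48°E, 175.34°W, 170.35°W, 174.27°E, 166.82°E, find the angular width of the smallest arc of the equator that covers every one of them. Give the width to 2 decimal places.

Sort the longitudes: -175.34°, -170.50°, -170.35°, -166.53°, +166.82°, +174.27°, +179.48°.
Eastward gaps between consecutive values (wrapping around): 4.84°, 0.15°, 3.82°, 333.35°, 7.45°, 5.21°, 5.18°.
Largest gap = 333.35° ⇒ minimal covering band is its complement: 360° − 333.35° = 26.65°.
Band runs from +166.82° eastward to -166.53°, crossing the antimeridian.

26.65°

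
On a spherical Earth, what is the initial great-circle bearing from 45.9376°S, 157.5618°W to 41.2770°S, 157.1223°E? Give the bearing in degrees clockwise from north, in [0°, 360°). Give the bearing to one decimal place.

261.6°

Δλ = 157.1223 − -157.5618 = 314.6841°; wrapped into (−180°, 180°]: -45.3159°.
θ = atan2( sin Δλ · cos φ₂ , cos φ₁ · sin φ₂ − sin φ₁ · cos φ₂ · cos Δλ )
  = atan2(-0.53433, -0.07903) = -98.413° → normalised to [0°, 360°): 261.587°.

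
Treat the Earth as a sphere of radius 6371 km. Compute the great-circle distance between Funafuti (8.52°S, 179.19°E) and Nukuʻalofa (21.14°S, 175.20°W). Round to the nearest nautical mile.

Δλ = -175.20 − 179.19 = -354.39°; wrapped into (−180°, 180°]: 5.61°.
Δφ = -21.14 − -8.52 = -12.62°.
a = sin²(Δφ/2) + cos φ₁ · cos φ₂ · sin²(Δλ/2) = 0.014289.
c = 2·atan2(√a, √(1−a)) = 0.23964 rad → d = 6371·c ≈ 1526.77 km ≈ 824.39 nmi.

824 nmi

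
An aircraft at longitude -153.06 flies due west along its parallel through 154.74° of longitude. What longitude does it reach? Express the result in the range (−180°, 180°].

Start at -153.06°; shift −154.74° → -307.80°.
-307.80° lies outside (−180°, 180°]; add 360° → +52.20°.

+52.20°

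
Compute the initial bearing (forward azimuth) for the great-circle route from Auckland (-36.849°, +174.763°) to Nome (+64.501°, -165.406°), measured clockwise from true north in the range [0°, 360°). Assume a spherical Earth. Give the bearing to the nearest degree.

Δλ = -165.406 − 174.763 = -340.169°; wrapped into (−180°, 180°]: 19.831°.
θ = atan2( sin Δλ · cos φ₂ , cos φ₁ · sin φ₂ − sin φ₁ · cos φ₂ · cos Δλ )
  = atan2(0.14604, 0.96513) = 8.605° → normalised to [0°, 360°): 8.605°.

9°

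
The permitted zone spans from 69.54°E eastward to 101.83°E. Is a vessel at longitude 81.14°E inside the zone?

Yes

Band width going east from +69.54° to +101.83°: ((101.83 − 69.54) mod 360) = 32.29°.
Offset of +81.14° east of the west edge: ((81.14 − 69.54) mod 360) = 11.60°.
11.60° ≤ 32.29° ⇒ inside.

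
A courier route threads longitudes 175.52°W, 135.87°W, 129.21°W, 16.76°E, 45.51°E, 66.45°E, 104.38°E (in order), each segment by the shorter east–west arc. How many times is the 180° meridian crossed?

0

Leg 1: -175.52° → -135.87°, shortest Δλ = 39.65° (east) — does not cross 180°.
Leg 2: -135.87° → -129.21°, shortest Δλ = 6.66° (east) — does not cross 180°.
Leg 3: -129.21° → +16.76°, shortest Δλ = 145.97° (east) — does not cross 180°.
Leg 4: +16.76° → +45.51°, shortest Δλ = 28.75° (east) — does not cross 180°.
Leg 5: +45.51° → +66.45°, shortest Δλ = 20.94° (east) — does not cross 180°.
Leg 6: +66.45° → +104.38°, shortest Δλ = 37.93° (east) — does not cross 180°.
Total crossings: 0.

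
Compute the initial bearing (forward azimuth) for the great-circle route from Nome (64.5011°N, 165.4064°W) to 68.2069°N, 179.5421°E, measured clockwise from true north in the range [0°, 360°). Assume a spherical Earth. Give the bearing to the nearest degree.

308°

Δλ = 179.5421 − -165.4064 = 344.9485°; wrapped into (−180°, 180°]: -15.0515°.
θ = atan2( sin Δλ · cos φ₂ , cos φ₁ · sin φ₂ − sin φ₁ · cos φ₂ · cos Δλ )
  = atan2(-0.09641, 0.07613) = -51.704° → normalised to [0°, 360°): 308.296°.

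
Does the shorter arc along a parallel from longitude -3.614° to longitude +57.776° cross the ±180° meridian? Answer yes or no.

No

Signed shortest Δλ = ((57.776 − -3.614 + 180) mod 360) − 180 = 61.39°.
Going east by 61.39° from -3.614° reaches +57.776° without touching 180°.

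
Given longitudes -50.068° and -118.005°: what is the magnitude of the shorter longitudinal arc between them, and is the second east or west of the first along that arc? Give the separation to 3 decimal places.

67.937° west

Raw difference: -118.005 − -50.068 = -67.937°.
Normalise into (−180°, 180°]: -67.937° stays -67.937°.
Negative ⇒ the second point lies to the west; separation 67.937°.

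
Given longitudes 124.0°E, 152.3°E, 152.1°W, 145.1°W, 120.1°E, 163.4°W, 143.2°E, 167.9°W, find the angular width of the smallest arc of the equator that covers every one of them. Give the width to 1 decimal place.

Sort the longitudes: -167.9°, -163.4°, -152.1°, -145.1°, +120.1°, +124.0°, +143.2°, +152.3°.
Eastward gaps between consecutive values (wrapping around): 4.5°, 11.3°, 7.0°, 265.2°, 3.9°, 19.2°, 9.1°, 39.8°.
Largest gap = 265.2° ⇒ minimal covering band is its complement: 360° − 265.2° = 94.8°.
Band runs from +120.1° eastward to -145.1°, crossing the antimeridian.

94.8°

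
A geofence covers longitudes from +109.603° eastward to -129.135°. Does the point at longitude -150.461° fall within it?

Yes

Band width going east from +109.603° to -129.135°: ((-129.135 − 109.603) mod 360) = 121.262°.
Offset of -150.461° east of the west edge: ((-150.461 − 109.603) mod 360) = 99.936°.
99.936° ≤ 121.262° ⇒ inside.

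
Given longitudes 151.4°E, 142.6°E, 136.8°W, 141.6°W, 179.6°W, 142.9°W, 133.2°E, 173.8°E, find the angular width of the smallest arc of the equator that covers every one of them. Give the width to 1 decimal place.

Sort the longitudes: -179.6°, -142.9°, -141.6°, -136.8°, +133.2°, +142.6°, +151.4°, +173.8°.
Eastward gaps between consecutive values (wrapping around): 36.7°, 1.3°, 4.8°, 270.0°, 9.4°, 8.8°, 22.4°, 6.6°.
Largest gap = 270.0° ⇒ minimal covering band is its complement: 360° − 270.0° = 90.0°.
Band runs from +133.2° eastward to -136.8°, crossing the antimeridian.

90.0°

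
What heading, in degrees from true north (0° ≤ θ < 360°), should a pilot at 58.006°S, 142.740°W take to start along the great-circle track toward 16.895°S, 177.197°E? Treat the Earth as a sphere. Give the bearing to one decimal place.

307.2°

Δλ = 177.197 − -142.740 = 319.937°; wrapped into (−180°, 180°]: -40.063°.
θ = atan2( sin Δλ · cos φ₂ , cos φ₁ · sin φ₂ − sin φ₁ · cos φ₂ · cos Δλ )
  = atan2(-0.61585, 0.46709) = -52.821° → normalised to [0°, 360°): 307.179°.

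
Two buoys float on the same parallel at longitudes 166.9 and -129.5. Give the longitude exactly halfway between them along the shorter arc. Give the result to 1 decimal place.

-161.3°

Signed shortest Δλ from +166.9° to -129.5° is +63.6°.
Midpoint longitude = +166.9° + (+63.6°)/2 = +166.9° + 31.8° = +198.7°.
Normalise into (−180°, 180°]: -161.3°.
(The naïve average (+166.9 + -129.5)/2 = 18.7° is on the wrong side of the globe.)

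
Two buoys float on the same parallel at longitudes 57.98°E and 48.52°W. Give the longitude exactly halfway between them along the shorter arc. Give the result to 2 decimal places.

4.73°E

Signed shortest Δλ from +57.98° to -48.52° is -106.50°.
Midpoint longitude = +57.98° + (-106.50°)/2 = +57.98° − 53.25° = +4.73°.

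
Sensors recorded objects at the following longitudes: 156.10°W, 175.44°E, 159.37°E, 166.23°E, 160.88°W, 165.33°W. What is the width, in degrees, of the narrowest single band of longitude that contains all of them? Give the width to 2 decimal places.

Sort the longitudes: -165.33°, -160.88°, -156.10°, +159.37°, +166.23°, +175.44°.
Eastward gaps between consecutive values (wrapping around): 4.45°, 4.78°, 315.47°, 6.86°, 9.21°, 19.23°.
Largest gap = 315.47° ⇒ minimal covering band is its complement: 360° − 315.47° = 44.53°.
Band runs from +159.37° eastward to -156.10°, crossing the antimeridian.

44.53°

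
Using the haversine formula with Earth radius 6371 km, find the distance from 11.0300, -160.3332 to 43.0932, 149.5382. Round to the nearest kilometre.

5986 km

Δλ = 149.5382 − -160.3332 = 309.8714°; wrapped into (−180°, 180°]: -50.1286°.
Δφ = 43.0932 − 11.0300 = 32.0632°.
a = sin²(Δφ/2) + cos φ₁ · cos φ₂ · sin²(Δλ/2) = 0.204902.
c = 2·atan2(√a, √(1−a)) = 0.93949 rad → d = 6371·c ≈ 5985.52 km.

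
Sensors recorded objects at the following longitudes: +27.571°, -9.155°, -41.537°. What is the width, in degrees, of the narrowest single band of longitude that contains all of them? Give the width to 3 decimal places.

69.108°

Sort the longitudes: -41.537°, -9.155°, +27.571°.
Eastward gaps between consecutive values (wrapping around): 32.382°, 36.726°, 290.892°.
Largest gap = 290.892° ⇒ minimal covering band is its complement: 360° − 290.892° = 69.108°.
Band runs from -41.537° eastward to +27.571°.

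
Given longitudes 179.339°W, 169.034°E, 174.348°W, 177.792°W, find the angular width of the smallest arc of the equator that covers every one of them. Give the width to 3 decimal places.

16.618°

Sort the longitudes: -179.339°, -177.792°, -174.348°, +169.034°.
Eastward gaps between consecutive values (wrapping around): 1.547°, 3.444°, 343.382°, 11.627°.
Largest gap = 343.382° ⇒ minimal covering band is its complement: 360° − 343.382° = 16.618°.
Band runs from +169.034° eastward to -174.348°, crossing the antimeridian.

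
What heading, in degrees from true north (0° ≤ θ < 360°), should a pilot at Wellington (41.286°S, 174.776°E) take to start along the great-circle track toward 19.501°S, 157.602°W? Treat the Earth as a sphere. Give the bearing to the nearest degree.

Δλ = -157.602 − 174.776 = -332.378°; wrapped into (−180°, 180°]: 27.622°.
θ = atan2( sin Δλ · cos φ₂ , cos φ₁ · sin φ₂ − sin φ₁ · cos φ₂ · cos Δλ )
  = atan2(0.43704, 0.30024) = 55.512° → normalised to [0°, 360°): 55.512°.

56°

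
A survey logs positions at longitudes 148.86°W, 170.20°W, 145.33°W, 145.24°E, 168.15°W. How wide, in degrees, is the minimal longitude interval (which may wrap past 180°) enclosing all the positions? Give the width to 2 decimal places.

Sort the longitudes: -170.20°, -168.15°, -148.86°, -145.33°, +145.24°.
Eastward gaps between consecutive values (wrapping around): 2.05°, 19.29°, 3.53°, 290.57°, 44.56°.
Largest gap = 290.57° ⇒ minimal covering band is its complement: 360° − 290.57° = 69.43°.
Band runs from +145.24° eastward to -145.33°, crossing the antimeridian.

69.43°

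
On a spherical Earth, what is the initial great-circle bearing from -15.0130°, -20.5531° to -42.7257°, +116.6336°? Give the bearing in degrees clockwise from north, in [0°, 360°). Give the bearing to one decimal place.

147.9°

Δλ = 116.6336 − -20.5531 = 137.1867°.
θ = atan2( sin Δλ · cos φ₂ , cos φ₁ · sin φ₂ − sin φ₁ · cos φ₂ · cos Δλ )
  = atan2(0.49925, -0.79492) = 147.869° → normalised to [0°, 360°): 147.869°.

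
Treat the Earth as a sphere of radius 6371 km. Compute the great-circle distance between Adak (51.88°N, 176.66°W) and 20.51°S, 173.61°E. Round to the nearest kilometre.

8105 km

Δλ = 173.61 − -176.66 = 350.27°; wrapped into (−180°, 180°]: -9.73°.
Δφ = -20.51 − 51.88 = -72.39°.
a = sin²(Δφ/2) + cos φ₁ · cos φ₂ · sin²(Δλ/2) = 0.352890.
c = 2·atan2(√a, √(1−a)) = 1.27216 rad → d = 6371·c ≈ 8104.92 km.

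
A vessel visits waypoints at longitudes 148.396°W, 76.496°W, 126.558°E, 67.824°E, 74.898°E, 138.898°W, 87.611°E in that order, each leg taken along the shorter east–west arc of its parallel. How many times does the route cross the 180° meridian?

Leg 1: -148.396° → -76.496°, shortest Δλ = 71.9° (east) — does not cross 180°.
Leg 2: -76.496° → +126.558°, shortest Δλ = -156.946° (west) — crosses 180°.
Leg 3: +126.558° → +67.824°, shortest Δλ = -58.734° (west) — does not cross 180°.
Leg 4: +67.824° → +74.898°, shortest Δλ = 7.074° (east) — does not cross 180°.
Leg 5: +74.898° → -138.898°, shortest Δλ = 146.204° (east) — crosses 180°.
Leg 6: -138.898° → +87.611°, shortest Δλ = -133.491° (west) — crosses 180°.
Total crossings: 3.

3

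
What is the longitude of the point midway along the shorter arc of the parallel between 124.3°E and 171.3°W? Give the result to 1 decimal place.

156.5°E

Signed shortest Δλ from +124.3° to -171.3° is +64.4°.
Midpoint longitude = +124.3° + (+64.4°)/2 = +124.3° + 32.2° = +156.5°.
(The naïve average (+124.3 + -171.3)/2 = -23.5° is on the wrong side of the globe.)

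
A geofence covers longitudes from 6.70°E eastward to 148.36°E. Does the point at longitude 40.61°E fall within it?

Band width going east from +6.70° to +148.36°: ((148.36 − 6.70) mod 360) = 141.66°.
Offset of +40.61° east of the west edge: ((40.61 − 6.70) mod 360) = 33.91°.
33.91° ≤ 141.66° ⇒ inside.

Yes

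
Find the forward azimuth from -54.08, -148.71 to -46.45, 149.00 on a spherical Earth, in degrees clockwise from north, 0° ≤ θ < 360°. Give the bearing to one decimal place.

254.8°

Δλ = 149.00 − -148.71 = 297.71°; wrapped into (−180°, 180°]: -62.29°.
θ = atan2( sin Δλ · cos φ₂ , cos φ₁ · sin φ₂ − sin φ₁ · cos φ₂ · cos Δλ )
  = atan2(-0.60997, -0.16574) = -105.201° → normalised to [0°, 360°): 254.799°.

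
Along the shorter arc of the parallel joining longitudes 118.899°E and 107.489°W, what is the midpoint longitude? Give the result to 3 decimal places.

174.295°W

Signed shortest Δλ from +118.899° to -107.489° is +133.612°.
Midpoint longitude = +118.899° + (+133.612°)/2 = +118.899° + 66.806° = +185.705°.
Normalise into (−180°, 180°]: -174.295°.
(The naïve average (+118.899 + -107.489)/2 = 5.705° is on the wrong side of the globe.)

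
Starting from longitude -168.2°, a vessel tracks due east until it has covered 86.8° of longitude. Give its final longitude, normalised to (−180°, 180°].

-81.4°

Start at -168.2°; shift +86.8° → -81.4°.
-81.4° already lies in (−180°, 180°].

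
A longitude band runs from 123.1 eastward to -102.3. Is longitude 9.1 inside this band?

No

Band width going east from +123.1° to -102.3°: ((-102.3 − 123.1) mod 360) = 134.6°.
Offset of +9.1° east of the west edge: ((9.1 − 123.1) mod 360) = 246.0°.
246.0° > 134.6° ⇒ outside.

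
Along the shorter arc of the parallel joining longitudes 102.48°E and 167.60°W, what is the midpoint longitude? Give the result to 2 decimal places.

Signed shortest Δλ from +102.48° to -167.60° is +89.92°.
Midpoint longitude = +102.48° + (+89.92°)/2 = +102.48° + 44.96° = +147.44°.
(The naïve average (+102.48 + -167.60)/2 = -32.56° is on the wrong side of the globe.)

147.44°E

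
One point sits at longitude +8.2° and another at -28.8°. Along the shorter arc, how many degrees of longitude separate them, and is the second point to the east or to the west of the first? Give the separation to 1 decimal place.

37.0° west

Raw difference: -28.8 − 8.2 = -37.0°.
Normalise into (−180°, 180°]: -37.0° stays -37.0°.
Negative ⇒ the second point lies to the west; separation 37.0°.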